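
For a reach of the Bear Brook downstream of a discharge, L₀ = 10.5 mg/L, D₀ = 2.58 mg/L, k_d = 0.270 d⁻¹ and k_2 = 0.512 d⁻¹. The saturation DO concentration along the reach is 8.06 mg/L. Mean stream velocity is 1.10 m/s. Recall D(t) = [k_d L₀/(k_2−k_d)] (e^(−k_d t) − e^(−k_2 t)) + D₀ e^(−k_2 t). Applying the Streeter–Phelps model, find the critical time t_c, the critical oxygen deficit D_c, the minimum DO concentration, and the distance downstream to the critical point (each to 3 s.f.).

t_c = [1/(k_2−k_d)] ln[(k_2/k_d)(1 − D₀(k_2−k_d)/(k_d L₀))]
= [1/(0.512−0.270)] ln[(0.512/0.270)(1 − 2.58×0.2420/(0.270×10.5))]
= (1/0.2420) ln[1.896 × 0.7798] = 4.132 × ln(1.479) = 4.132 × 0.3911 = 1.616 d.
L(t_c) = L₀ e^(−k_d t_c) = 10.5 × 0.6464 = 6.787 mg/L, and at the critical point k_2 D_c = k_d L, so D_c = (0.270/0.512) × 6.787 = 3.579 mg/L.
Minimum DO = C_s − D_c = 8.06 − 3.579 = 4.481 mg/L.
x_c = v t_c = 1.10 m/s × 1.616 d × 86400 s/d = 153600 m ≈ 154 km.

t_c ≈ 1.62 d; D_c ≈ 3.58 mg/L; min DO ≈ 4.48 mg/L; x_c ≈ 154 km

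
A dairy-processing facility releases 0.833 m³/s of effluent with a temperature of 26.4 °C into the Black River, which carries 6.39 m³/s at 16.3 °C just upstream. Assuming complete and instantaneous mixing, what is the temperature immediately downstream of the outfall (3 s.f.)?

Flow-weighted mixing: C = (Q_r C_r + Q_w C_w)/(Q_r + Q_w)
= (6.39×16.3 + 0.833×26.4)/(6.39 + 0.833) = 126.1/7.223 = 17.46 °C.

17.5 °C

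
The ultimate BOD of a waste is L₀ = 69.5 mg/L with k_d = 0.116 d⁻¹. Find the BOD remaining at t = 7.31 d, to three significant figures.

L_t = L₀ e^(−k_d t) = 69.5 × e^(−0.116×7.31) = 69.5 × 0.4283 = 29.77 mg/L.

L ≈ 29.8 mg/L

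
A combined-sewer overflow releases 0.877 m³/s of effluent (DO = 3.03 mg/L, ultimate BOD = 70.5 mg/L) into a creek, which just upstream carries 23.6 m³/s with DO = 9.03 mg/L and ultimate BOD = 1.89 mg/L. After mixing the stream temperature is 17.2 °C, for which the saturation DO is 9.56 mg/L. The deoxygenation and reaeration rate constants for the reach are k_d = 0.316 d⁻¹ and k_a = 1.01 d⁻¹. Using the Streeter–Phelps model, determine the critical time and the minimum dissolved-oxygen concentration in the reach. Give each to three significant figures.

Mixed DO = (23.6×9.03 + 0.877×3.03)/(23.6+0.877) = 215.8/24.48 = 8.815 mg/L.
Mixed L₀ = (23.6×1.89 + 0.877×70.5)/(24.48) = 106.4/24.48 = 4.348 mg/L.
Initial deficit D₀ = C_s − DO₀ = 9.56 − 8.815 = 0.7450 mg/L.
t_c = (1/0.6940) ln[(1.01/0.316)(1 − 0.7450×0.6940/(0.316×4.348))] = 1.441 × ln(1.994) = 0.9941 d.
D_c = (0.316/1.01) × 4.348 × e^(−0.316×0.9941) = 0.3129 × 4.348 × 0.7304 = 0.9937 mg/L.
Minimum DO = 9.56 − 0.9937 = 8.566 mg/L.

t_c ≈ 0.994 d; minimum DO ≈ 8.57 mg/L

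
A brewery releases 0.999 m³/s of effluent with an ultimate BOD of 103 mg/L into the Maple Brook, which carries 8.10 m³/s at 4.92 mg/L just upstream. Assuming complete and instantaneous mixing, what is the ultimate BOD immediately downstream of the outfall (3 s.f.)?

15.7 mg/L

Flow-weighted mixing: C = (Q_r C_r + Q_w C_w)/(Q_r + Q_w)
= (8.10×4.92 + 0.999×103)/(8.10 + 0.999) = 142.7/9.099 = 15.69 mg/L.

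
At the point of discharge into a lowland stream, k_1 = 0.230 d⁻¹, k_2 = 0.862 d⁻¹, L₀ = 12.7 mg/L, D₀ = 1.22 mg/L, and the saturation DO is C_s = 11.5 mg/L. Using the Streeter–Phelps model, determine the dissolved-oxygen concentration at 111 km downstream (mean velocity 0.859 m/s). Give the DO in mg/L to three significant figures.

Travel time t = x/v = 111 km / (0.859 m/s) = 111000 m / 0.859 m/s = 129200 s = 1.496 d.
k_1 L₀/(k_2−k_1) = 0.230×12.7/(0.862−0.230) = 2.921/0.6320 = 4.622 mg/L.
e^(−k_1 t) = e^(−0.230×1.496) = 0.7089; e^(−k_2 t) = e^(−0.862×1.496) = 0.2755.
D = 4.622 × (0.7089 − 0.2755) + 1.22 × 0.2755 = 2.003 + 0.3361 = 2.339 mg/L.
DO = C_s − D = 11.5 − 2.339 = 9.161 mg/L.

DO ≈ 9.16 mg/L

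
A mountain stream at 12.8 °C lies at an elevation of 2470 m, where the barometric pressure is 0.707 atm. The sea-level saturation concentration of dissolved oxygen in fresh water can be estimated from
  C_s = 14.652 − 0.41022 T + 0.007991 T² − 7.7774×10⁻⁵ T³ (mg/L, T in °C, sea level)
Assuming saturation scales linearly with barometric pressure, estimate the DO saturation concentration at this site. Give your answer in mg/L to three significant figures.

At sea level: C_s = 14.652 − 0.41022×12.8 + 0.007991×12.8² − 7.7774×10⁻⁵×12.8³ = 10.55 mg/L.
Pressure correction: C_s' = 10.55 × 0.707 = 7.457 mg/L.

C_s ≈ 7.46 mg/L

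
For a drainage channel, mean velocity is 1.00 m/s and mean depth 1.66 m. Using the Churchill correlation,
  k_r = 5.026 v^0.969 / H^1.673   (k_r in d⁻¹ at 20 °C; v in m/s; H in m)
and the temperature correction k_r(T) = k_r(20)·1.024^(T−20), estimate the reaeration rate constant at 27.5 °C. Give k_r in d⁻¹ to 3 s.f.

k_r(20) = 5.026 × 1.00^0.969 / 1.66^1.673 = 5.026 × 1.000 / 2.335 = 2.153 d⁻¹.
k_r(27.5) = 2.153 × 1.024^(27.5−20) = 2.153 × 1.195 = 2.572 d⁻¹.

k_r ≈ 2.57 d⁻¹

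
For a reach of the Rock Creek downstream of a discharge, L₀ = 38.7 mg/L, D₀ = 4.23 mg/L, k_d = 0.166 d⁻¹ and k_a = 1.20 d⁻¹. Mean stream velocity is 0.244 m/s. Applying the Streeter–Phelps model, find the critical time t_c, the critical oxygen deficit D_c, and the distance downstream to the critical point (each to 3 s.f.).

t_c ≈ 0.809 d; D_c ≈ 4.68 mg/L; x_c ≈ 17.0 km

t_c = [1/(k_a−k_d)] ln[(k_a/k_d)(1 − D₀(k_a−k_d)/(k_d L₀))]
= [1/(1.20−0.166)] ln[(1.20/0.166)(1 − 4.23×1.034/(0.166×38.7))]
= (1/1.034) ln[7.229 × 0.3192] = 0.9671 × ln(2.307) = 0.9671 × 0.8360 = 0.8086 d.
D_c = (k_d/k_a) L₀ e^(−k_d t_c) = (0.166/1.20) × 38.7 × e^(−0.166×0.8086) = 0.1383 × 38.7 × 0.8744 = 4.681 mg/L.
x_c = v t_c = 0.244 m/s × 0.8086 d × 86400 s/d = 17050 m ≈ 17.0 km.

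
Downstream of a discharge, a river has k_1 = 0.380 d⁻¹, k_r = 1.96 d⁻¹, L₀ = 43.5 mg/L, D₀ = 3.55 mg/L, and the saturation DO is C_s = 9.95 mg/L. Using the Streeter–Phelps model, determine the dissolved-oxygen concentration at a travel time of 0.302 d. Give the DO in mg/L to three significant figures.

DO ≈ 4.45 mg/L

k_1 L₀/(k_r−k_1) = 0.380×43.5/(1.96−0.380) = 16.53/1.580 = 10.46 mg/L.
e^(−k_1 t) = e^(−0.380×0.3020) = 0.8916; e^(−k_r t) = e^(−1.96×0.3020) = 0.5533.
D = 10.46 × (0.8916 − 0.5533) + 3.55 × 0.5533 = 3.539 + 1.964 = 5.504 mg/L.
DO = C_s − D = 9.95 − 5.504 = 4.446 mg/L.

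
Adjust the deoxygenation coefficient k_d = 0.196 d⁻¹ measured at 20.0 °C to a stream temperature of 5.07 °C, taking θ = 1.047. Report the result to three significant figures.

k_d(T₂) = k_d(T₁) · θ^(T₂−T₁) = 0.196 × 1.047^(5.07−20.0)
= 0.196 × 1.047^-14.9 = 0.196 × 0.5037 = 0.09873 d⁻¹.

k_d ≈ 0.0987 d⁻¹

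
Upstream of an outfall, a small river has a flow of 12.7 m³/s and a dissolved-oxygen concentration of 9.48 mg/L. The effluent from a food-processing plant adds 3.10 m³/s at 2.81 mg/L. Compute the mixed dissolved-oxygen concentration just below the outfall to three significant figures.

Flow-weighted mixing: C = (Q_r C_r + Q_w C_w)/(Q_r + Q_w)
= (12.7×9.48 + 3.10×2.81)/(12.7 + 3.10) = 129.1/15.80 = 8.171 mg/L.

8.17 mg/L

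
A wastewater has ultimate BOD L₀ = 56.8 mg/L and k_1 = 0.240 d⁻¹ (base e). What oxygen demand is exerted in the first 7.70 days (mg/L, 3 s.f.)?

y ≈ 47.9 mg/L

y_t = L₀(1 − e^(−k_1 t)) = 56.8 × (1 − e^(−0.240×7.70))
= 56.8 × (1 − 0.1576) = 56.8 × 0.8424 = 47.85 mg/L.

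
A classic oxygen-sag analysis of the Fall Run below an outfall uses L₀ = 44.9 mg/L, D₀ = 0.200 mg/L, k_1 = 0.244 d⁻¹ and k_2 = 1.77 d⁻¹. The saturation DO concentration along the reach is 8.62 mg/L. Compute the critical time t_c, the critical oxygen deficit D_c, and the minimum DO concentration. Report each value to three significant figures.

t_c ≈ 1.28 d; D_c ≈ 4.53 mg/L; min DO ≈ 4.09 mg/L

With k_2/k_1 = 7.254 and 1 − D₀(k_2−k_1)/(k_1 L₀) = 0.9721,
t_c = ln(7.254 × 0.9721) / (1.77 − 0.244) = ln(7.052) / 1.526 = 1.953/1.526 = 1.280 d.
L(t_c) = L₀ e^(−k_1 t_c) = 44.9 × 0.7317 = 32.86 mg/L, and at the critical point k_2 D_c = k_1 L, so D_c = (0.244/1.77) × 32.86 = 4.529 mg/L.
Minimum DO = C_s − D_c = 8.62 − 4.529 = 4.091 mg/L.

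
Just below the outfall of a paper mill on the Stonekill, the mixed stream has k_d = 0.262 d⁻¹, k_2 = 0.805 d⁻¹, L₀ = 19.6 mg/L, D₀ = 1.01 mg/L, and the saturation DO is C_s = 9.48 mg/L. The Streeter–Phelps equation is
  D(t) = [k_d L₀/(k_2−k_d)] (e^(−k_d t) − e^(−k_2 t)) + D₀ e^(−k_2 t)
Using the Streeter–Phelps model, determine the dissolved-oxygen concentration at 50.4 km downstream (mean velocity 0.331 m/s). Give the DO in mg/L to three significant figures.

Travel time t = x/v = 50.4 km / (0.331 m/s) = 50400 m / 0.331 m/s = 152300 s = 1.762 d.
k_d L₀/(k_2−k_d) = 0.262×19.6/(0.805−0.262) = 5.135/0.5430 = 9.457 mg/L.
e^(−k_d t) = e^(−0.262×1.762) = 0.6302; e^(−k_2 t) = e^(−0.805×1.762) = 0.2420.
D = 9.457 × (0.6302 − 0.2420) + 1.01 × 0.2420 = 3.671 + 0.2445 = 3.915 mg/L.
DO = C_s − D = 9.48 − 3.915 = 5.565 mg/L.

DO ≈ 5.56 mg/L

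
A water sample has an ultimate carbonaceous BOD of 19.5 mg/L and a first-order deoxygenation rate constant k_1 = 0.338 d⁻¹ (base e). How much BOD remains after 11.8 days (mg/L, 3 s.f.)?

L ≈ 0.361 mg/L

L_t = L₀ e^(−k_1 t) = 19.5 × e^(−0.338×11.8) = 19.5 × 0.01853 = 0.3613 mg/L.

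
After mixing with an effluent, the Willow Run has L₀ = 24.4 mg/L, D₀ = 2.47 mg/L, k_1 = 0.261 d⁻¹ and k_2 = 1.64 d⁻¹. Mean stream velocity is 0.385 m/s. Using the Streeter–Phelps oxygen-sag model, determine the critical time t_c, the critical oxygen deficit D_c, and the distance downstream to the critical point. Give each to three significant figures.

At the critical point dD/dt = 0, so k_1 L₀ e^(−k_1 t) = k_2 D. Substituting D(t) from the Streeter–Phelps equation and solving for t gives
t_c = ln[(k_2/k_1)(1 − D₀(k_2−k_1)/(k_1 L₀))] / (k_2−k_1).
Here k_2−k_1 = 1.379 d⁻¹ and 1 − D₀(k_2−k_1)/(k_1 L₀) = 1 − 2.47×1.379/(0.261×24.4) = 0.4652, so
t_c = ln(6.284 × 0.4652) / 1.379 = 1.073 / 1.379 = 0.7778 d.
L(t_c) = L₀ e^(−k_1 t_c) = 24.4 × 0.8163 = 19.92 mg/L, and at the critical point k_2 D_c = k_1 L, so D_c = (0.261/1.64) × 19.92 = 3.170 mg/L.
x_c = v t_c = 0.385 m/s × 0.7778 d × 86400 s/d = 25870 m ≈ 25.9 km.

t_c ≈ 0.778 d; D_c ≈ 3.17 mg/L; x_c ≈ 25.9 km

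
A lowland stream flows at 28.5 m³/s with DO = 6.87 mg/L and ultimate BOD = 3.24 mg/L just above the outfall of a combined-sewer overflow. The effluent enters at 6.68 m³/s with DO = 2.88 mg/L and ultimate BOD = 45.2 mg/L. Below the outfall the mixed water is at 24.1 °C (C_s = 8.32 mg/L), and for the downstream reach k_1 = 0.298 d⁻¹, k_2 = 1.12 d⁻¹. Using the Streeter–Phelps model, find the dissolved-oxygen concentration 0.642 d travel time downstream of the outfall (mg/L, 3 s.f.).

DO ≈ 5.87 mg/L

Mixed DO = (28.5×6.87 + 6.68×2.88)/(28.5+6.68) = 215.0/35.18 = 6.112 mg/L.
Mixed L₀ = (28.5×3.24 + 6.68×45.2)/(35.18) = 394.3/35.18 = 11.21 mg/L.
Initial deficit D₀ = C_s − DO₀ = 8.32 − 6.112 = 2.208 mg/L.
D(0.642) = [0.298×11.21/(1.12−0.298)](e^(−0.298×0.642) − e^(−1.12×0.642)) + 2.208 e^(−1.12×0.642)
= 4.063 × (0.8259 − 0.4872) + 2.208 × 0.4872 = 2.452 mg/L.
DO = 8.32 − 2.452 = 5.868 mg/L.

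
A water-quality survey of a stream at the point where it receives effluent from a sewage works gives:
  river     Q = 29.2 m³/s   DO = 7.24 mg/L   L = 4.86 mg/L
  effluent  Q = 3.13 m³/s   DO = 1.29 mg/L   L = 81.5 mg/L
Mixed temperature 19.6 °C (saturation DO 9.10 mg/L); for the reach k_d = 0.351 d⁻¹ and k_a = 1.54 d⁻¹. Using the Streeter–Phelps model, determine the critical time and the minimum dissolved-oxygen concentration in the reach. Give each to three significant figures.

t_c ≈ 0.306 d; minimum DO ≈ 6.59 mg/L

Mixed DO = (29.2×7.24 + 3.13×1.29)/(29.2+3.13) = 215.4/32.33 = 6.664 mg/L.
Mixed L₀ = (29.2×4.86 + 3.13×81.5)/(32.33) = 397.0/32.33 = 12.28 mg/L.
Initial deficit D₀ = C_s − DO₀ = 9.10 − 6.664 = 2.436 mg/L.
t_c = (1/1.189) ln[(1.54/0.351)(1 − 2.436×1.189/(0.351×12.28))] = 0.8410 × ln(1.439) = 0.3062 d.
D_c = (0.351/1.54) × 12.28 × e^(−0.351×0.3062) = 0.2279 × 12.28 × 0.8981 = 2.514 mg/L.
Minimum DO = 9.10 − 2.514 = 6.586 mg/L.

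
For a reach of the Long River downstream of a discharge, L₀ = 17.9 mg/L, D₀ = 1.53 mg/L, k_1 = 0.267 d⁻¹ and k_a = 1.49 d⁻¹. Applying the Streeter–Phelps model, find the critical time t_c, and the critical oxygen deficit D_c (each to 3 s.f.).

t_c = [1/(k_a−k_1)] ln[(k_a/k_1)(1 − D₀(k_a−k_1)/(k_1 L₀))]
= [1/(1.49−0.267)] ln[(1.49/0.267)(1 − 1.53×1.223/(0.267×17.9))]
= (1/1.223) ln[5.581 × 0.6085] = 0.8177 × ln(3.396) = 0.8177 × 1.222 = 0.9996 d.
L(t_c) = L₀ e^(−k_1 t_c) = 17.9 × 0.7658 = 13.71 mg/L, and at the critical point k_a D_c = k_1 L, so D_c = (0.267/1.49) × 13.71 = 2.456 mg/L.

t_c ≈ 1.00 d; D_c ≈ 2.46 mg/L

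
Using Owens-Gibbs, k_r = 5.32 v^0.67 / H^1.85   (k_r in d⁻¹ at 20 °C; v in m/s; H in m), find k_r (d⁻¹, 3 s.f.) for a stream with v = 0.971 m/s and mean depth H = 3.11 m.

k_r ≈ 0.639 d⁻¹

k_r = 5.32 × 0.971^0.67 / 3.11^1.85 = 5.32 × 0.9805 / 8.158 = 0.6394 d⁻¹.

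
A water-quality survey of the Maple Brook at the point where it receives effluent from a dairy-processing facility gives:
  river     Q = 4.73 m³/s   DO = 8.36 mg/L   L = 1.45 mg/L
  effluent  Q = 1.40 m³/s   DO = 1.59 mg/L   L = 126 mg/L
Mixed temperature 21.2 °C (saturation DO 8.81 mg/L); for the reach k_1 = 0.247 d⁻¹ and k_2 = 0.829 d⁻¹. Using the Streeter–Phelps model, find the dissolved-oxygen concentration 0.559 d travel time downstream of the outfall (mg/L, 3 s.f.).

DO ≈ 4.49 mg/L

Mixed DO = (4.73×8.36 + 1.40×1.59)/(4.73+1.40) = 41.77/6.130 = 6.814 mg/L.
Mixed L₀ = (4.73×1.45 + 1.40×126)/(6.130) = 183.3/6.130 = 29.90 mg/L.
Initial deficit D₀ = C_s − DO₀ = 8.81 − 6.814 = 1.996 mg/L.
D(0.559) = [0.247×29.90/(0.829−0.247)](e^(−0.247×0.559) − e^(−0.829×0.559)) + 1.996 e^(−0.829×0.559)
= 12.69 × (0.8710 − 0.6291) + 1.996 × 0.6291 = 4.325 mg/L.
DO = 8.81 − 4.325 = 4.485 mg/L.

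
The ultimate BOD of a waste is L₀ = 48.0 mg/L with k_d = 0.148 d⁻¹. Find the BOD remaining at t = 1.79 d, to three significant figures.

L_t = L₀ e^(−k_d t) = 48.0 × e^(−0.148×1.79) = 48.0 × 0.7673 = 36.83 mg/L.

L ≈ 36.8 mg/L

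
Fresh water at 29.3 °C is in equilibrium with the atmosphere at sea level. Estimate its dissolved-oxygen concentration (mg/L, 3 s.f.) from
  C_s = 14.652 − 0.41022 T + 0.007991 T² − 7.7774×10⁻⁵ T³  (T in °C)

C_s = 14.652 − 0.41022×29.3 + 0.007991×29.3² − 7.7774×10⁻⁵×29.3³ = 7.536 mg/L.

C_s ≈ 7.54 mg/L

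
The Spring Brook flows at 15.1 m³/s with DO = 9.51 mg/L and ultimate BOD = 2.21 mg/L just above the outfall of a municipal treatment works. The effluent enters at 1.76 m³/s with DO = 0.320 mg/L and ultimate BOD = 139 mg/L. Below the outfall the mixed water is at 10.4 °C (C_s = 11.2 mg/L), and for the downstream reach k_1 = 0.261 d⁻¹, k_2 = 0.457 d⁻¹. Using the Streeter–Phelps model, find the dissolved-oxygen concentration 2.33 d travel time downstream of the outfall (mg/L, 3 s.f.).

Mixed DO = (15.1×9.51 + 1.76×0.320)/(15.1+1.76) = 144.2/16.86 = 8.551 mg/L.
Mixed L₀ = (15.1×2.21 + 1.76×139)/(16.86) = 278.0/16.86 = 16.49 mg/L.
Initial deficit D₀ = C_s − DO₀ = 11.2 − 8.551 = 2.649 mg/L.
D(2.33) = [0.261×16.49/(0.457−0.261)](e^(−0.261×2.33) − e^(−0.457×2.33)) + 2.649 e^(−0.457×2.33)
= 21.96 × (0.5444 − 0.3448) + 2.649 × 0.3448 = 5.296 mg/L.
DO = 11.2 − 5.296 = 5.904 mg/L.

DO ≈ 5.90 mg/L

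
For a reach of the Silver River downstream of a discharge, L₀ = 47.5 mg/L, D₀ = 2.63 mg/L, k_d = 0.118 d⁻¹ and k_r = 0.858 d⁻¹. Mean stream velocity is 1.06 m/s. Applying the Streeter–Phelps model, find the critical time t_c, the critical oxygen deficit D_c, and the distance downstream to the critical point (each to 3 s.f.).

With k_r/k_d = 7.271 and 1 − D₀(k_r−k_d)/(k_d L₀) = 0.6528,
t_c = ln(7.271 × 0.6528) / (0.858 − 0.118) = ln(4.746) / 0.7400 = 1.557/0.7400 = 2.105 d.
D_c = (k_d/k_r) L₀ e^(−k_d t_c) = (0.118/0.858) × 47.5 × e^(−0.118×2.105) = 0.1375 × 47.5 × 0.7801 = 5.096 mg/L.
x_c = v t_c = 1.06 m/s × 2.105 d × 86400 s/d = 192700 m ≈ 193 km.

t_c ≈ 2.10 d; D_c ≈ 5.10 mg/L; x_c ≈ 193 km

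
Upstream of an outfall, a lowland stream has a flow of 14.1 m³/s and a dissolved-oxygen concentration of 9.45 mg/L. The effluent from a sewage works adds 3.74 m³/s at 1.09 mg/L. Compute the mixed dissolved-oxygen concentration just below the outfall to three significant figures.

Flow-weighted mixing: C = (Q_r C_r + Q_w C_w)/(Q_r + Q_w)
= (14.1×9.45 + 3.74×1.09)/(14.1 + 3.74) = 137.3/17.84 = 7.697 mg/L.

7.70 mg/L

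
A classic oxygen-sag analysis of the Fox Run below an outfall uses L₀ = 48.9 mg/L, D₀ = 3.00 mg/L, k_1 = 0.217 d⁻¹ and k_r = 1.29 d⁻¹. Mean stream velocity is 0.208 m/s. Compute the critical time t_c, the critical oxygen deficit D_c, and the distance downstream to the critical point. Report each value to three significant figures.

t_c ≈ 1.32 d; D_c ≈ 6.17 mg/L; x_c ≈ 23.8 km

With k_r/k_1 = 5.945 and 1 − D₀(k_r−k_1)/(k_1 L₀) = 0.6966,
t_c = ln(5.945 × 0.6966) / (1.29 − 0.217) = ln(4.141) / 1.073 = 1.421/1.073 = 1.324 d.
L(t_c) = L₀ e^(−k_1 t_c) = 48.9 × 0.7502 = 36.69 mg/L, and at the critical point k_r D_c = k_1 L, so D_c = (0.217/1.29) × 36.69 = 6.171 mg/L.
x_c = v t_c = 0.208 m/s × 1.324 d × 86400 s/d = 23800 m ≈ 23.8 km.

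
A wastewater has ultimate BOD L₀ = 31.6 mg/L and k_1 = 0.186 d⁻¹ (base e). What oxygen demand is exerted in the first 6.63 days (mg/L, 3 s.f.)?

y ≈ 22.4 mg/L

y_t = L₀(1 − e^(−k_1 t)) = 31.6 × (1 − e^(−0.186×6.63))
= 31.6 × (1 − 0.2914) = 31.6 × 0.7086 = 22.39 mg/L.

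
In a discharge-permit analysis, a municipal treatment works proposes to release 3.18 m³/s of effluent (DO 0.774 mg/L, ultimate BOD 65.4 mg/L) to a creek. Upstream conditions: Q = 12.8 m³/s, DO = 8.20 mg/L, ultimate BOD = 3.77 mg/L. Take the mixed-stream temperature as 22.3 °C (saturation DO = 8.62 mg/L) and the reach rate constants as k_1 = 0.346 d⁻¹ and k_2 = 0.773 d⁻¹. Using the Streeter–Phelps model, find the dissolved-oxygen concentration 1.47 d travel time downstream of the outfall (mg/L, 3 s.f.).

Mixed DO = (12.8×8.20 + 3.18×0.774)/(12.8+3.18) = 107.4/15.98 = 6.722 mg/L.
Mixed L₀ = (12.8×3.77 + 3.18×65.4)/(15.98) = 256.2/15.98 = 16.03 mg/L.
Initial deficit D₀ = C_s − DO₀ = 8.62 − 6.722 = 1.898 mg/L.
D(1.47) = [0.346×16.03/(0.773−0.346)](e^(−0.346×1.47) − e^(−0.773×1.47)) + 1.898 e^(−0.773×1.47)
= 12.99 × (0.6013 − 0.3210) + 1.898 × 0.3210 = 4.251 mg/L.
DO = 8.62 − 4.251 = 4.369 mg/L.

DO ≈ 4.37 mg/L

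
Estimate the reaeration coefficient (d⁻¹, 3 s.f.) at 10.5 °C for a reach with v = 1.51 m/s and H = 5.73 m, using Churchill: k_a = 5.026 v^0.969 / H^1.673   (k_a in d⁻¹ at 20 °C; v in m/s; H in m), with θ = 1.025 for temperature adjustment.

k_a ≈ 0.319 d⁻¹

k_a(20) = 5.026 × 1.51^0.969 / 5.73^1.673 = 5.026 × 1.491 / 18.55 = 0.4039 d⁻¹.
k_a(10.5) = 0.4039 × 1.025^(10.5−20) = 0.4039 × 0.7909 = 0.3194 d⁻¹.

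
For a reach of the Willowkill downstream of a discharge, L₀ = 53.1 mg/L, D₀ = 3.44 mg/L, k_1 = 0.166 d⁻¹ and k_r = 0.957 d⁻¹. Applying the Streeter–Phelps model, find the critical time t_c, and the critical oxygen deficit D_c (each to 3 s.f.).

t_c = [1/(k_r−k_1)] ln[(k_r/k_1)(1 − D₀(k_r−k_1)/(k_1 L₀))]
= [1/(0.957−0.166)] ln[(0.957/0.166)(1 − 3.44×0.7910/(0.166×53.1))]
= (1/0.7910) ln[5.765 × 0.6913] = 1.264 × ln(3.985) = 1.264 × 1.383 = 1.748 d.
L(t_c) = L₀ e^(−k_1 t_c) = 53.1 × 0.7481 = 39.73 mg/L, and at the critical point k_r D_c = k_1 L, so D_c = (0.166/0.957) × 39.73 = 6.891 mg/L.

t_c ≈ 1.75 d; D_c ≈ 6.89 mg/L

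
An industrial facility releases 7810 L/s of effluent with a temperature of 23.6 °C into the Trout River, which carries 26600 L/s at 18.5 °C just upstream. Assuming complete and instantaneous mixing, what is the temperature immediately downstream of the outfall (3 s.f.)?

Flow-weighted mixing: C = (Q_r C_r + Q_w C_w)/(Q_r + Q_w)
= (26600×18.5 + 7810×23.6)/(26600 + 7810) = 676400/34410 = 19.66 °C.

19.7 °C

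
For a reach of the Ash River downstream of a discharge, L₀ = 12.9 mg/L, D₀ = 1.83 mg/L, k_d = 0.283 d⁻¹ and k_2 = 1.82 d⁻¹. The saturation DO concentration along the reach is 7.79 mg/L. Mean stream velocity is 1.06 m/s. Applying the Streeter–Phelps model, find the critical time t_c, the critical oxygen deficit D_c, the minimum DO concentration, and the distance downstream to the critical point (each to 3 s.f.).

t_c = [1/(k_2−k_d)] ln[(k_2/k_d)(1 − D₀(k_2−k_d)/(k_d L₀))]
= [1/(1.82−0.283)] ln[(1.82/0.283)(1 − 1.83×1.537/(0.283×12.9))]
= (1/1.537) ln[6.431 × 0.2295] = 0.6506 × ln(1.476) = 0.6506 × 0.3895 = 0.2534 d.
D_c = (k_d/k_2) L₀ e^(−k_d t_c) = (0.283/1.82) × 12.9 × e^(−0.283×0.2534) = 0.1555 × 12.9 × 0.9308 = 1.867 mg/L.
Minimum DO = C_s − D_c = 7.79 − 1.867 = 5.923 mg/L.
x_c = v t_c = 1.06 m/s × 0.2534 d × 86400 s/d = 23210 m ≈ 23.2 km.

t_c ≈ 0.253 d; D_c ≈ 1.87 mg/L; min DO ≈ 5.92 mg/L; x_c ≈ 23.2 km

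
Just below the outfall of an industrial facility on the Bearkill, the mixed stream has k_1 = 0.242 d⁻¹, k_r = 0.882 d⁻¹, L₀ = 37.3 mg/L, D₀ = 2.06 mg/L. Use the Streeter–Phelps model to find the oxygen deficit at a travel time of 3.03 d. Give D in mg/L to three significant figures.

D ≈ 5.94 mg/L

k_1 L₀/(k_r−k_1) = 0.242×37.3/(0.882−0.242) = 9.027/0.6400 = 14.10 mg/L.
e^(−k_1 t) = e^(−0.242×3.030) = 0.4803; e^(−k_r t) = e^(−0.882×3.030) = 0.06908.
D = 14.10 × (0.4803 − 0.06908) + 2.06 × 0.06908 = 5.800 + 0.1423 = 5.943 mg/L.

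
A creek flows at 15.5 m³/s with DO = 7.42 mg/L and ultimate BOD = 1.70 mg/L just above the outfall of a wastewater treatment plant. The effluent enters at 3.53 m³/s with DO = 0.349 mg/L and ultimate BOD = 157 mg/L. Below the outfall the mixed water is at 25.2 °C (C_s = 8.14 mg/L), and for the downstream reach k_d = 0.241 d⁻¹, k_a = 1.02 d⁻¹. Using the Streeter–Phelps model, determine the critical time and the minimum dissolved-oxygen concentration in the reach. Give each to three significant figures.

Mixed DO = (15.5×7.42 + 3.53×0.349)/(15.5+3.53) = 116.2/19.03 = 6.108 mg/L.
Mixed L₀ = (15.5×1.70 + 3.53×157)/(19.03) = 580.6/19.03 = 30.51 mg/L.
Initial deficit D₀ = C_s − DO₀ = 8.14 − 6.108 = 2.032 mg/L.
t_c = (1/0.7790) ln[(1.02/0.241)(1 − 2.032×0.7790/(0.241×30.51))] = 1.284 × ln(3.321) = 1.541 d.
D_c = (0.241/1.02) × 30.51 × e^(−0.241×1.541) = 0.2363 × 30.51 × 0.6898 = 4.972 mg/L.
Minimum DO = 8.14 − 4.972 = 3.168 mg/L.

t_c ≈ 1.54 d; minimum DO ≈ 3.17 mg/L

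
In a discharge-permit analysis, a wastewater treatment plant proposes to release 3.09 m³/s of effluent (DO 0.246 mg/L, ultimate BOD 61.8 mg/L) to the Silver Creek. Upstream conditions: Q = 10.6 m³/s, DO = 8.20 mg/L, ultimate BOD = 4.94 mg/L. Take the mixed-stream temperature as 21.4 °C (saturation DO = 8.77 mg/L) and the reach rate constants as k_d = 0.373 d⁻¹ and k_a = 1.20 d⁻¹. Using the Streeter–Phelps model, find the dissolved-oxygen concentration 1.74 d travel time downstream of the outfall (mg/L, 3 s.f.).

DO ≈ 5.28 mg/L

Mixed DO = (10.6×8.20 + 3.09×0.246)/(10.6+3.09) = 87.68/13.69 = 6.405 mg/L.
Mixed L₀ = (10.6×4.94 + 3.09×61.8)/(13.69) = 243.3/13.69 = 17.77 mg/L.
Initial deficit D₀ = C_s − DO₀ = 8.77 − 6.405 = 2.365 mg/L.
D(1.74) = [0.373×17.77/(1.20−0.373)](e^(−0.373×1.74) − e^(−1.20×1.74)) + 2.365 e^(−1.20×1.74)
= 8.017 × (0.5226 − 0.1239) + 2.365 × 0.1239 = 3.489 mg/L.
DO = 8.77 − 3.489 = 5.281 mg/L.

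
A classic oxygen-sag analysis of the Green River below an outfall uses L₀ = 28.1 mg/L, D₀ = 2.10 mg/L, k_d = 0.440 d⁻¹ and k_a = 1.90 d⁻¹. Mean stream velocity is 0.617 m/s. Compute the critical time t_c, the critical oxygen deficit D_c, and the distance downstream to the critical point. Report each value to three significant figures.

t_c ≈ 0.807 d; D_c ≈ 4.56 mg/L; x_c ≈ 43.0 km

With k_a/k_d = 4.318 and 1 − D₀(k_a−k_d)/(k_d L₀) = 0.7520,
t_c = ln(4.318 × 0.7520) / (1.90 − 0.440) = ln(3.247) / 1.460 = 1.178/1.460 = 0.8067 d.
L(t_c) = L₀ e^(−k_d t_c) = 28.1 × 0.7012 = 19.70 mg/L, and at the critical point k_a D_c = k_d L, so D_c = (0.440/1.90) × 19.70 = 4.563 mg/L.
x_c = v t_c = 0.617 m/s × 0.8067 d × 86400 s/d = 43010 m ≈ 43.0 km.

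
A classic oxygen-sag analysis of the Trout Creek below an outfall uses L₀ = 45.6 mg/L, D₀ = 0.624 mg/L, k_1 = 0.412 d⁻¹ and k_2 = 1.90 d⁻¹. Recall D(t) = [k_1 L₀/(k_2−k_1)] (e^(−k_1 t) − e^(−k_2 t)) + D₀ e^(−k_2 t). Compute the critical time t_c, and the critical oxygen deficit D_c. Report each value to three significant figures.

t_c ≈ 0.993 d; D_c ≈ 6.57 mg/L

t_c = [1/(k_2−k_1)] ln[(k_2/k_1)(1 − D₀(k_2−k_1)/(k_1 L₀))]
= [1/(1.90−0.412)] ln[(1.90/0.412)(1 − 0.624×1.488/(0.412×45.6))]
= (1/1.488) ln[4.612 × 0.9506] = 0.6720 × ln(4.384) = 0.6720 × 1.478 = 0.9932 d.
L(t_c) = L₀ e^(−k_1 t_c) = 45.6 × 0.6642 = 30.29 mg/L, and at the critical point k_2 D_c = k_1 L, so D_c = (0.412/1.90) × 30.29 = 6.567 mg/L.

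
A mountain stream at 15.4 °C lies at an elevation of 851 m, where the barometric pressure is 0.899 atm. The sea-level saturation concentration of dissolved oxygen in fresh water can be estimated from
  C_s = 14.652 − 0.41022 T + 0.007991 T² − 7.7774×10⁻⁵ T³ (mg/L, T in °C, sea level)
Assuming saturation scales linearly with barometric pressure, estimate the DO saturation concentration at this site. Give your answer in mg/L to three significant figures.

At sea level: C_s = 14.652 − 0.41022×15.4 + 0.007991×15.4² − 7.7774×10⁻⁵×15.4³ = 9.946 mg/L.
Pressure correction: C_s' = 9.946 × 0.899 = 8.941 mg/L.

C_s ≈ 8.94 mg/L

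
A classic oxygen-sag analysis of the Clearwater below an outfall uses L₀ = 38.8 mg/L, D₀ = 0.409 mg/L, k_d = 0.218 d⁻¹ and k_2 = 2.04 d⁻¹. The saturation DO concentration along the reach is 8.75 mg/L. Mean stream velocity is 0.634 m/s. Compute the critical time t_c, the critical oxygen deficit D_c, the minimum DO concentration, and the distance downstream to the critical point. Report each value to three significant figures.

t_c ≈ 1.18 d; D_c ≈ 3.21 mg/L; min DO ≈ 5.54 mg/L; x_c ≈ 64.5 km

At the critical point dD/dt = 0, so k_d L₀ e^(−k_d t) = k_2 D. Substituting D(t) from the Streeter–Phelps equation and solving for t gives
t_c = ln[(k_2/k_d)(1 − D₀(k_2−k_d)/(k_d L₀))] / (k_2−k_d).
Here k_2−k_d = 1.822 d⁻¹ and 1 − D₀(k_2−k_d)/(k_d L₀) = 1 − 0.409×1.822/(0.218×38.8) = 0.9119, so
t_c = ln(9.358 × 0.9119) / 1.822 = 2.144 / 1.822 = 1.177 d.
D_c = (k_d/k_2) L₀ e^(−k_d t_c) = (0.218/2.04) × 38.8 × e^(−0.218×1.177) = 0.1069 × 38.8 × 0.7737 = 3.208 mg/L.
Minimum DO = C_s − D_c = 8.75 − 3.208 = 5.542 mg/L.
x_c = v t_c = 0.634 m/s × 1.177 d × 86400 s/d = 64460 m ≈ 64.5 km.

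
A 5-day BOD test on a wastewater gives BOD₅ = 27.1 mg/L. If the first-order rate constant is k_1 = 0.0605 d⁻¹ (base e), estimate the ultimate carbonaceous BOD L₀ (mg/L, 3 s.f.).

BOD₅ = L₀(1 − e^(−5k_1)) ⇒ L₀ = BOD₅ / (1 − e^(−5×0.0605))
= 27.1 / (1 − 0.7390) = 27.1 / 0.2610 = 103.8 mg/L.

L₀ ≈ 104 mg/L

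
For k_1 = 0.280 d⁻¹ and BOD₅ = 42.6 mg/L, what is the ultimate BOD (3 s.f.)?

BOD₅ = L₀(1 − e^(−5k_1)) ⇒ L₀ = BOD₅ / (1 − e^(−5×0.280))
= 42.6 / (1 − 0.2466) = 42.6 / 0.7534 = 56.54 mg/L.

L₀ ≈ 56.5 mg/L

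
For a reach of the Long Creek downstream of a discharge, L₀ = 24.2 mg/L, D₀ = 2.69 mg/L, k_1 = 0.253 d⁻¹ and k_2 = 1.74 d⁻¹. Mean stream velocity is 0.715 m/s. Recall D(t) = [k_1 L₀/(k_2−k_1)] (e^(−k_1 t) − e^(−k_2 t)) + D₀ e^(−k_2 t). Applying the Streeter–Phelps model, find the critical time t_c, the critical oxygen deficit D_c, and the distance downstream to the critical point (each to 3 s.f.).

With k_2/k_1 = 6.877 and 1 − D₀(k_2−k_1)/(k_1 L₀) = 0.3467,
t_c = ln(6.877 × 0.3467) / (1.74 − 0.253) = ln(2.384) / 1.487 = 0.8689/1.487 = 0.5843 d.
D_c = (k_1/k_2) L₀ e^(−k_1 t_c) = (0.253/1.74) × 24.2 × e^(−0.253×0.5843) = 0.1454 × 24.2 × 0.8626 = 3.035 mg/L.
x_c = v t_c = 0.715 m/s × 0.5843 d × 86400 s/d = 36100 m ≈ 36.1 km.

t_c ≈ 0.584 d; D_c ≈ 3.04 mg/L; x_c ≈ 36.1 km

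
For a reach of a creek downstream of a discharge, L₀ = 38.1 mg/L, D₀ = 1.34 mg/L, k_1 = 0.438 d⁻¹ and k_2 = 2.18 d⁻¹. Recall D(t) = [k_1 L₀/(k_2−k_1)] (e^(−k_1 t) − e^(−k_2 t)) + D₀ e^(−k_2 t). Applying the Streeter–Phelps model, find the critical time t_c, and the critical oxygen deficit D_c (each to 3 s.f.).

t_c = [1/(k_2−k_1)] ln[(k_2/k_1)(1 − D₀(k_2−k_1)/(k_1 L₀))]
= [1/(2.18−0.438)] ln[(2.18/0.438)(1 − 1.34×1.742/(0.438×38.1))]
= (1/1.742) ln[4.977 × 0.8601] = 0.5741 × ln(4.281) = 0.5741 × 1.454 = 0.8348 d.
D_c = (k_1/k_2) L₀ e^(−k_1 t_c) = (0.438/2.18) × 38.1 × e^(−0.438×0.8348) = 0.2009 × 38.1 × 0.6938 = 5.311 mg/L.

t_c ≈ 0.835 d; D_c ≈ 5.31 mg/L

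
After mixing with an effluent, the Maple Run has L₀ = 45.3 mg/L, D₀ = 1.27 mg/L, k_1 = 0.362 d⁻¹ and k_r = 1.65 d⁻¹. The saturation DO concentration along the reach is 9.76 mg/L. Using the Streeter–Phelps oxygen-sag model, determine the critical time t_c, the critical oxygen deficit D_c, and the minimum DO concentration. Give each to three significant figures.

t_c ≈ 1.10 d; D_c ≈ 6.68 mg/L; min DO ≈ 3.08 mg/L

With k_r/k_1 = 4.558 and 1 − D₀(k_r−k_1)/(k_1 L₀) = 0.9003,
t_c = ln(4.558 × 0.9003) / (1.65 − 0.362) = ln(4.103) / 1.288 = 1.412/1.288 = 1.096 d.
D_c = (k_1/k_r) L₀ e^(−k_1 t_c) = (0.362/1.65) × 45.3 × e^(−0.362×1.096) = 0.2194 × 45.3 × 0.6725 = 6.683 mg/L.
Minimum DO = C_s − D_c = 9.76 − 6.683 = 3.077 mg/L.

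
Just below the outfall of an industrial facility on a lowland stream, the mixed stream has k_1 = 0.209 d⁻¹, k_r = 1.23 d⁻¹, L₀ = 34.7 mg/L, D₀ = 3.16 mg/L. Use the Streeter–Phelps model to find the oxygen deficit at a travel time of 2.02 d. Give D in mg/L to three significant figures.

k_1 L₀/(k_r−k_1) = 0.209×34.7/(1.23−0.209) = 7.252/1.021 = 7.103 mg/L.
e^(−k_1 t) = e^(−0.209×2.020) = 0.6556; e^(−k_r t) = e^(−1.23×2.020) = 0.08336.
D = 7.103 × (0.6556 − 0.08336) + 3.16 × 0.08336 = 4.065 + 0.2634 = 4.328 mg/L.

D ≈ 4.33 mg/L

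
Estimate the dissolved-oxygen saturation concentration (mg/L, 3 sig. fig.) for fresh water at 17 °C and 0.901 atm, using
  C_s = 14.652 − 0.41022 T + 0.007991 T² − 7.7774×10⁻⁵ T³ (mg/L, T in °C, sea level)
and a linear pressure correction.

C_s ≈ 8.65 mg/L

At sea level: C_s = 14.652 − 0.41022×17 + 0.007991×17² − 7.7774×10⁻⁵×17³ = 9.606 mg/L.
Pressure correction: C_s' = 9.606 × 0.901 = 8.655 mg/L.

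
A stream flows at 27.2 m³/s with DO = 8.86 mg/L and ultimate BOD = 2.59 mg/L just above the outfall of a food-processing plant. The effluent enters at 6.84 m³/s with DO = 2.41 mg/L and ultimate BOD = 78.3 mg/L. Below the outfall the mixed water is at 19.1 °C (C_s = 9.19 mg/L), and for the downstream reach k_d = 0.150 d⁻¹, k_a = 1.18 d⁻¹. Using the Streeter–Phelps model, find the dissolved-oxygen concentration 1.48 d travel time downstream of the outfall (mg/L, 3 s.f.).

Mixed DO = (27.2×8.86 + 6.84×2.41)/(27.2+6.84) = 257.5/34.04 = 7.564 mg/L.
Mixed L₀ = (27.2×2.59 + 6.84×78.3)/(34.04) = 606.0/34.04 = 17.80 mg/L.
Initial deficit D₀ = C_s − DO₀ = 9.19 − 7.564 = 1.626 mg/L.
D(1.48) = [0.150×17.80/(1.18−0.150)](e^(−0.150×1.48) − e^(−1.18×1.48)) + 1.626 e^(−1.18×1.48)
= 2.593 × (0.8009 − 0.1744) + 1.626 × 0.1744 = 1.908 mg/L.
DO = 9.19 − 1.908 = 7.282 mg/L.

DO ≈ 7.28 mg/L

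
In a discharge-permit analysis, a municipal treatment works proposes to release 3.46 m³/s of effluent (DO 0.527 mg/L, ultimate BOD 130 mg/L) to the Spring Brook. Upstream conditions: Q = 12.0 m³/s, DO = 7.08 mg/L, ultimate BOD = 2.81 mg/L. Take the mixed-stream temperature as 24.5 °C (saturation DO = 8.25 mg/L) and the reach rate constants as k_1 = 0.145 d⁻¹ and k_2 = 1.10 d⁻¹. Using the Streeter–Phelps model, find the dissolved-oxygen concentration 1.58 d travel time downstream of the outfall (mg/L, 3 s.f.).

Mixed DO = (12.0×7.08 + 3.46×0.527)/(12.0+3.46) = 86.78/15.46 = 5.613 mg/L.
Mixed L₀ = (12.0×2.81 + 3.46×130)/(15.46) = 483.5/15.46 = 31.28 mg/L.
Initial deficit D₀ = C_s − DO₀ = 8.25 − 5.613 = 2.637 mg/L.
D(1.58) = [0.145×31.28/(1.10−0.145)](e^(−0.145×1.58) − e^(−1.10×1.58)) + 2.637 e^(−1.10×1.58)
= 4.749 × (0.7952 − 0.1759) + 2.637 × 0.1759 = 3.405 mg/L.
DO = 8.25 − 3.405 = 4.845 mg/L.

DO ≈ 4.85 mg/L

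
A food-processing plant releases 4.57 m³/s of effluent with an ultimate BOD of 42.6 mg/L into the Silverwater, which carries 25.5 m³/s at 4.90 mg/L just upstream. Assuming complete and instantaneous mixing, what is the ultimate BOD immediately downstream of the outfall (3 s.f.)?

Flow-weighted mixing: C = (Q_r C_r + Q_w C_w)/(Q_r + Q_w)
= (25.5×4.90 + 4.57×42.6)/(25.5 + 4.57) = 319.6/30.07 = 10.63 mg/L.

10.6 mg/L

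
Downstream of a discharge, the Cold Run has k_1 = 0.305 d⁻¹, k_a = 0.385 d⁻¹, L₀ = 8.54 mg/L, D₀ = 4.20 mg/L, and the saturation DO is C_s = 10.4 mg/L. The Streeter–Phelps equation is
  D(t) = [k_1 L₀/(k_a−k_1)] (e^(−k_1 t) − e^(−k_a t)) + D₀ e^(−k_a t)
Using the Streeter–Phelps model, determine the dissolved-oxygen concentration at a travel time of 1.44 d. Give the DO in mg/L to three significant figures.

DO ≈ 5.70 mg/L

k_1 L₀/(k_a−k_1) = 0.305×8.54/(0.385−0.305) = 2.605/0.08000 = 32.56 mg/L.
e^(−k_1 t) = e^(−0.305×1.440) = 0.6446; e^(−k_a t) = e^(−0.385×1.440) = 0.5744.
D = 32.56 × (0.6446 − 0.5744) + 4.20 × 0.5744 = 2.284 + 2.413 = 4.696 mg/L.
DO = C_s − D = 10.4 − 4.696 = 5.704 mg/L.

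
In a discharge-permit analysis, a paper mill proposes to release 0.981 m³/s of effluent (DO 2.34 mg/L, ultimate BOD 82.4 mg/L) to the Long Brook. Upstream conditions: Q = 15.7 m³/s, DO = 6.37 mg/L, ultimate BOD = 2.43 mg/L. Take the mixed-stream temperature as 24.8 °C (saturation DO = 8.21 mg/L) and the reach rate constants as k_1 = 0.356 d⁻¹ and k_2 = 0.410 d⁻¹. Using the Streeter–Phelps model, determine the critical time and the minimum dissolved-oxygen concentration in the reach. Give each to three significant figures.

Mixed DO = (15.7×6.37 + 0.981×2.34)/(15.7+0.981) = 102.3/16.68 = 6.133 mg/L.
Mixed L₀ = (15.7×2.43 + 0.981×82.4)/(16.68) = 119.0/16.68 = 7.133 mg/L.
Initial deficit D₀ = C_s − DO₀ = 8.21 − 6.133 = 2.077 mg/L.
t_c = (1/0.05400) ln[(0.410/0.356)(1 − 2.077×0.05400/(0.356×7.133))] = 18.52 × ln(1.101) = 1.779 d.
D_c = (0.356/0.410) × 7.133 × e^(−0.356×1.779) = 0.8683 × 7.133 × 0.5309 = 3.288 mg/L.
Minimum DO = 8.21 − 3.288 = 4.922 mg/L.

t_c ≈ 1.78 d; minimum DO ≈ 4.92 mg/L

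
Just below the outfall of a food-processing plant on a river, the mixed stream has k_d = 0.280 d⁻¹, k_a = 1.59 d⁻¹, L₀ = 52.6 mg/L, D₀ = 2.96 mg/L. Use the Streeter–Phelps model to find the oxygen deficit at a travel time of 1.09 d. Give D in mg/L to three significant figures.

k_d L₀/(k_a−k_d) = 0.280×52.6/(1.59−0.280) = 14.73/1.310 = 11.24 mg/L.
e^(−k_d t) = e^(−0.280×1.090) = 0.7370; e^(−k_a t) = e^(−1.59×1.090) = 0.1767.
D = 11.24 × (0.7370 − 0.1767) + 2.96 × 0.1767 = 6.299 + 0.5231 = 6.822 mg/L.

D ≈ 6.82 mg/L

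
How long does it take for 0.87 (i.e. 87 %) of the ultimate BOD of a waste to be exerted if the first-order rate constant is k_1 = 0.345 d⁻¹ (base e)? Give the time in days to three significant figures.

t ≈ 5.91 d

y/L₀ = 1 − e^(−k_1 t) = 0.87 ⇒ e^(−k_1 t) = 0.130
t = −ln(0.130) / 0.345 = 2.040 / 0.345 = 5.914 d.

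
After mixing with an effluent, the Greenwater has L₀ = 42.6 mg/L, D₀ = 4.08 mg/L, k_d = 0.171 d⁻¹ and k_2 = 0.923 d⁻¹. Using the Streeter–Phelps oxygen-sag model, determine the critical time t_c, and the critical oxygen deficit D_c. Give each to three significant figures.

t_c ≈ 1.51 d; D_c ≈ 6.09 mg/L

With k_2/k_d = 5.398 and 1 − D₀(k_2−k_d)/(k_d L₀) = 0.5788,
t_c = ln(5.398 × 0.5788) / (0.923 − 0.171) = ln(3.124) / 0.7520 = 1.139/0.7520 = 1.515 d.
L(t_c) = L₀ e^(−k_d t_c) = 42.6 × 0.7718 = 32.88 mg/L, and at the critical point k_2 D_c = k_d L, so D_c = (0.171/0.923) × 32.88 = 6.091 mg/L.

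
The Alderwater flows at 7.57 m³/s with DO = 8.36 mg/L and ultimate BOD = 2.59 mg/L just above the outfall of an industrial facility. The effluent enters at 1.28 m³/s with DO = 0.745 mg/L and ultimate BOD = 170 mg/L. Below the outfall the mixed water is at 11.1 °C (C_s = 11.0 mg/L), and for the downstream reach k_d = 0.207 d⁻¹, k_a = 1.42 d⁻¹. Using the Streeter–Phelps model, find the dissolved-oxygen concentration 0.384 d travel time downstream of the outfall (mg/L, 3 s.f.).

Mixed DO = (7.57×8.36 + 1.28×0.745)/(7.57+1.28) = 64.24/8.850 = 7.259 mg/L.
Mixed L₀ = (7.57×2.59 + 1.28×170)/(8.850) = 237.2/8.850 = 26.80 mg/L.
Initial deficit D₀ = C_s − DO₀ = 11.0 − 7.259 = 3.741 mg/L.
D(0.384) = [0.207×26.80/(1.42−0.207)](e^(−0.207×0.384) − e^(−1.42×0.384)) + 3.741 e^(−1.42×0.384)
= 4.574 × (0.9236 − 0.5797) + 3.741 × 0.5797 = 3.742 mg/L.
DO = 11.0 − 3.742 = 7.258 mg/L.

DO ≈ 7.26 mg/L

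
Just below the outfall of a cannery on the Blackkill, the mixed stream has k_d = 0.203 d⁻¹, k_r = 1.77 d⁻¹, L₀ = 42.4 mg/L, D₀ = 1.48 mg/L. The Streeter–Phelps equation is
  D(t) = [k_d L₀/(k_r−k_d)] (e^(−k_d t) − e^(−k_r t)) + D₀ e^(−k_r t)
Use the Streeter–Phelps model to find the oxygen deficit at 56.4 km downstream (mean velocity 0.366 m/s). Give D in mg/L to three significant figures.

Travel time t = x/v = 56.4 km / (0.366 m/s) = 56400 m / 0.366 m/s = 154100 s = 1.784 d.
k_d L₀/(k_r−k_d) = 0.203×42.4/(1.77−0.203) = 8.607/1.567 = 5.493 mg/L.
e^(−k_d t) = e^(−0.203×1.784) = 0.6962; e^(−k_r t) = e^(−1.77×1.784) = 0.04256.
D = 5.493 × (0.6962 − 0.04256) + 1.48 × 0.04256 = 3.591 + 0.06299 = 3.654 mg/L.

D ≈ 3.65 mg/L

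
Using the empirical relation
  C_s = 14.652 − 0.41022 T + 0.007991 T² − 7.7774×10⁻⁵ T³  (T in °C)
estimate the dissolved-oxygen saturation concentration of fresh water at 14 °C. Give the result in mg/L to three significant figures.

C_s = 14.652 − 0.41022×14 + 0.007991×14² − 7.7774×10⁻⁵×14³ = 10.26 mg/L.

C_s ≈ 10.3 mg/L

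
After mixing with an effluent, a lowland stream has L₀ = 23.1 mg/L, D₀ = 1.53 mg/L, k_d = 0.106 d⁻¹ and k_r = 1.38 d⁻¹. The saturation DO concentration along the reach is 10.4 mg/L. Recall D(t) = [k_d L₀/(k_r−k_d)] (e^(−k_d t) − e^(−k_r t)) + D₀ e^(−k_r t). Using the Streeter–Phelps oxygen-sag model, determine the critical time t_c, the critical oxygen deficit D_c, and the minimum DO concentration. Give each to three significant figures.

t_c ≈ 0.766 d; D_c ≈ 1.64 mg/L; min DO ≈ 8.76 mg/L

t_c = [1/(k_r−k_d)] ln[(k_r/k_d)(1 − D₀(k_r−k_d)/(k_d L₀))]
= [1/(1.38−0.106)] ln[(1.38/0.106)(1 − 1.53×1.274/(0.106×23.1))]
= (1/1.274) ln[13.02 × 0.2039] = 0.7849 × ln(2.655) = 0.7849 × 0.9765 = 0.7665 d.
L(t_c) = L₀ e^(−k_d t_c) = 23.1 × 0.9220 = 21.30 mg/L, and at the critical point k_r D_c = k_d L, so D_c = (0.106/1.38) × 21.30 = 1.636 mg/L.
Minimum DO = C_s − D_c = 10.4 − 1.636 = 8.764 mg/L.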